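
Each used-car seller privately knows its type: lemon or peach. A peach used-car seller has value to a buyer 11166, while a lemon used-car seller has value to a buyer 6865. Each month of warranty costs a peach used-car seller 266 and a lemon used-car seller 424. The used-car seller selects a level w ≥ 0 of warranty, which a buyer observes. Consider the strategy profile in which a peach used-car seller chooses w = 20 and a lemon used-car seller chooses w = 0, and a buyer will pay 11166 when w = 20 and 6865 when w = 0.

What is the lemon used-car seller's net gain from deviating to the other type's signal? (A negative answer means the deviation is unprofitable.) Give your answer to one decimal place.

-4179.0

Playing w = 0 the lemon used-car seller receives 6865.
Deviating to w = 20 brings payment 11166 at cost 424 × 20 = 8480, netting 2686.
Gain from deviating: 2686 − 6865 = -4179.0.
The gain is negative, so the lemon type's incentive-compatibility constraint is satisfied.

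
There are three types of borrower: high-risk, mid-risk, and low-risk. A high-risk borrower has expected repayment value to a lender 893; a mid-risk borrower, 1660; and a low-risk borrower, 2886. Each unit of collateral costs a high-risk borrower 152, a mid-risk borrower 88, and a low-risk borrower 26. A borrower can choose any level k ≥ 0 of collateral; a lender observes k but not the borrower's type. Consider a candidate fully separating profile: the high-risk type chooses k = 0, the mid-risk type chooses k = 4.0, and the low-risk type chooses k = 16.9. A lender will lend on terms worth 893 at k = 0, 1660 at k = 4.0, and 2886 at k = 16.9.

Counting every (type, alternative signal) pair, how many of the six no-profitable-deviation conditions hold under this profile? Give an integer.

4

Low-risk (own payoff 2886 − 26×16.9 = 2446.6): to k=0 gives 893 → no gain ✓; to k=4.0 gives 1660 − 26×4.0 = 1556 → no gain ✓.
Mid-risk (own payoff 1660 − 88×4.0 = 1308): to k=0 gives 893 → no gain ✓; to k=16.9 gives 2886 − 88×16.9 = 1398.8 → profitable ✗.
High-risk (own payoff 893): to k=4.0 gives 1660 − 152×4.0 = 1052 → profitable ✗; to k=16.9 gives 2886 − 152×16.9 = 317.2 → no gain ✓.
4 of the 6 constraints hold; not an equilibrium.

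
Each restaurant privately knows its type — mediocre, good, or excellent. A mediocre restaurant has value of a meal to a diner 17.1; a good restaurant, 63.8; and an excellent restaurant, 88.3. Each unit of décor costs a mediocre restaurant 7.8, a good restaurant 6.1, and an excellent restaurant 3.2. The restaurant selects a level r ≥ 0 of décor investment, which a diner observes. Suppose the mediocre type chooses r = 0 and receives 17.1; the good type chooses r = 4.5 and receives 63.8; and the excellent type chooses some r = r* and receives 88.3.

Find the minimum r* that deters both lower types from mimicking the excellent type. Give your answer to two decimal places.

9.13

Good type (on-path payoff 63.8 − 6.1×4.5 = 36.35) won't mimic when 36.35 ≥ 88.3 − 6.1·r*, i.e. r* ≥ 8.52.
Mediocre type (on-path payoff 17.1) won't mimic when 17.1 ≥ 88.3 − 7.8·r*, i.e. r* ≥ 9.13.
Both must hold, so r* = max(9.13, 8.52) = 9.13. The mediocre type's constraint binds.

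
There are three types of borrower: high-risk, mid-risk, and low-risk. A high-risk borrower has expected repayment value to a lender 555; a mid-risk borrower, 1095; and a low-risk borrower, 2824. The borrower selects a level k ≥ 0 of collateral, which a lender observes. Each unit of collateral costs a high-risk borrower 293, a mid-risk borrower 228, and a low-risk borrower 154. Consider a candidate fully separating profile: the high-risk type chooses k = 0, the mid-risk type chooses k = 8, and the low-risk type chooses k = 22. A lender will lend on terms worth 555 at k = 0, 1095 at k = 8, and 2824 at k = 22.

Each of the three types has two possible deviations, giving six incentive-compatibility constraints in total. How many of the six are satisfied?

3

Mid-risk (own payoff 1095 − 228×8 = -729): to k=0 gives 555 → profitable ✗; to k=22 gives 2824 − 228×22 = -2192 → no gain ✓.
Low-risk (own payoff 2824 − 154×22 = -564): to k=0 gives 555 → profitable ✗; to k=8 gives 1095 − 154×8 = -137 → profitable ✗.
High-risk (own payoff 555): to k=8 gives 1095 − 293×8 = -1249 → no gain ✓; to k=22 gives 2824 − 293×22 = -3622 → no gain ✓.
3 of the 6 constraints hold; not an equilibrium.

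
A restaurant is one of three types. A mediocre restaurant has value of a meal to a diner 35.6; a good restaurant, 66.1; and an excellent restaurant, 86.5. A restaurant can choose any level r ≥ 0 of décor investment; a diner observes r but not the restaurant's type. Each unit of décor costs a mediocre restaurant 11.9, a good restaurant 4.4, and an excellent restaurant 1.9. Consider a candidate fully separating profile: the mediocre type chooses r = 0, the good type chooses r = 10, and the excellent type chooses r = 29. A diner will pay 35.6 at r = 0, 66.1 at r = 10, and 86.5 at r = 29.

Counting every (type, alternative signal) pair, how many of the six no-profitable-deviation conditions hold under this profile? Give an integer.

3

Good (own payoff 66.1 − 4.4×10 = 22.1): to r=0 gives 35.6 → profitable ✗; to r=29 gives 86.5 − 4.4×29 = -41.1 → no gain ✓.
Excellent (own payoff 86.5 − 1.9×29 = 31.4): to r=0 gives 35.6 → profitable ✗; to r=10 gives 66.1 − 1.9×10 = 47.1 → profitable ✗.
Mediocre (own payoff 35.6): to r=10 gives 66.1 − 11.9×10 = -52.9 → no gain ✓; to r=29 gives 86.5 − 11.9×29 = -258.6 → no gain ✓.
3 of the 6 constraints hold; not an equilibrium.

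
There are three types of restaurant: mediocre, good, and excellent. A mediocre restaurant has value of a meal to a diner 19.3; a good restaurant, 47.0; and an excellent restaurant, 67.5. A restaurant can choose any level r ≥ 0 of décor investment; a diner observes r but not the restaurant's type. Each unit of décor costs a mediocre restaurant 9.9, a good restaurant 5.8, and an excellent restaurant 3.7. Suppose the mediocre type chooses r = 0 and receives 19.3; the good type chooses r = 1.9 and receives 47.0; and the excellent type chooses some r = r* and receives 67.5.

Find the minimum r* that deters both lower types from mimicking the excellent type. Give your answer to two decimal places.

5.43

Good type (on-path payoff 47.0 − 5.8×1.9 = 35.98) won't mimic when 35.98 ≥ 67.5 − 5.8·r*, i.e. r* ≥ 5.43.
Mediocre type (on-path payoff 19.3) won't mimic when 19.3 ≥ 67.5 − 9.9·r*, i.e. r* ≥ 4.87.
Both must hold, so r* = max(4.87, 5.43) = 5.43. The good type's constraint binds.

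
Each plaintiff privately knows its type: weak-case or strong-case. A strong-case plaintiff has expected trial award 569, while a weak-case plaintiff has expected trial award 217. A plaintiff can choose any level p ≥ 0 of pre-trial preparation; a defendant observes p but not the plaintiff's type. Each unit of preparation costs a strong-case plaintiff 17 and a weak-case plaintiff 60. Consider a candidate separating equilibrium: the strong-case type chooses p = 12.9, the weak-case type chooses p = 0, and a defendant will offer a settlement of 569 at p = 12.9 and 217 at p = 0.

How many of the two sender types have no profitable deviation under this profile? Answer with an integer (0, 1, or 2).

2

Weak-case type: stay at 0 → 217; mimic → 569 − 60 × 12.9 = -205. IC holds (217 ≥ -205).
Strong-case type: signal → 569 − 17 × 12.9 = 349.7; deviate to 0 → 217. IC holds (349.7 ≥ 217).
2 of 2 constraints hold, so this is a separating equilibrium.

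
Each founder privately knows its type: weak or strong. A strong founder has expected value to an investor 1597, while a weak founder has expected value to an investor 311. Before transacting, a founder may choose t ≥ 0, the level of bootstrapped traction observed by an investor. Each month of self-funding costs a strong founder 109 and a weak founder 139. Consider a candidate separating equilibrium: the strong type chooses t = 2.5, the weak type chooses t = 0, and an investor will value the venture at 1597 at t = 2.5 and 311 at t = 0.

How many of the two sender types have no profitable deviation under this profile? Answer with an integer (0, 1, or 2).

1

Strong type: signal → 1597 − 109 × 2.5 = 1324.5; deviate to 0 → 311. IC holds (1324.5 ≥ 311).
Weak type: stay at 0 → 311; mimic → 1597 − 139 × 2.5 = 1249.5. IC fails (311 < 1249.5).
1 of 2 constraints hold, so this profile is not an equilibrium.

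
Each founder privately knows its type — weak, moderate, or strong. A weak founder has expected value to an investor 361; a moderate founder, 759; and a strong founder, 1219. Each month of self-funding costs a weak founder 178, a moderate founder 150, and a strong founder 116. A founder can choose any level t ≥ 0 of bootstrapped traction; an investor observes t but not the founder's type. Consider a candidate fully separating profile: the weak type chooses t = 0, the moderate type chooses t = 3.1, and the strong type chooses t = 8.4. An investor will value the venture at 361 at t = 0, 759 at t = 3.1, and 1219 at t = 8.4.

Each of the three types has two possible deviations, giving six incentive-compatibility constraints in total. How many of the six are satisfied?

Strong (own payoff 1219 − 116×8.4 = 244.6): to t=0 gives 361 → profitable ✗; to t=3.1 gives 759 − 116×3.1 = 399.4 → profitable ✗.
Weak (own payoff 361): to t=3.1 gives 759 − 178×3.1 = 207.2 → no gain ✓; to t=8.4 gives 1219 − 178×8.4 = -276.2 → no gain ✓.
Moderate (own payoff 759 − 150×3.1 = 294): to t=0 gives 361 → profitable ✗; to t=8.4 gives 1219 − 150×8.4 = -41 → no gain ✓.
3 of the 6 constraints hold; not an equilibrium.

3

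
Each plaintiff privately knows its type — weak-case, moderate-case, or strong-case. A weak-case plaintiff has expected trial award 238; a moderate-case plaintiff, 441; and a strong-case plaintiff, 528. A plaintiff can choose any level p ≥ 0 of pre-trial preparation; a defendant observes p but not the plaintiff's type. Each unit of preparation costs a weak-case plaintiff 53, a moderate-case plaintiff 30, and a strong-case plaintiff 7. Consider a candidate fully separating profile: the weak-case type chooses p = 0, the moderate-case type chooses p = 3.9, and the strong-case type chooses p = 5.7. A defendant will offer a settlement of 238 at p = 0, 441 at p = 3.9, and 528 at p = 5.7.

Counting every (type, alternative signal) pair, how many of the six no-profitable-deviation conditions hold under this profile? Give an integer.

5

Strong-case (own payoff 528 − 7×5.7 = 488.1): to p=0 gives 238 → no gain ✓; to p=3.9 gives 441 − 7×3.9 = 413.7 → no gain ✓.
Moderate-case (own payoff 441 − 30×3.9 = 324): to p=0 gives 238 → no gain ✓; to p=5.7 gives 528 − 30×5.7 = 357 → profitable ✗.
Weak-case (own payoff 238): to p=3.9 gives 441 − 53×3.9 = 234.3 → no gain ✓; to p=5.7 gives 528 − 53×5.7 = 225.9 → no gain ✓.
5 of the 6 constraints hold; not an equilibrium.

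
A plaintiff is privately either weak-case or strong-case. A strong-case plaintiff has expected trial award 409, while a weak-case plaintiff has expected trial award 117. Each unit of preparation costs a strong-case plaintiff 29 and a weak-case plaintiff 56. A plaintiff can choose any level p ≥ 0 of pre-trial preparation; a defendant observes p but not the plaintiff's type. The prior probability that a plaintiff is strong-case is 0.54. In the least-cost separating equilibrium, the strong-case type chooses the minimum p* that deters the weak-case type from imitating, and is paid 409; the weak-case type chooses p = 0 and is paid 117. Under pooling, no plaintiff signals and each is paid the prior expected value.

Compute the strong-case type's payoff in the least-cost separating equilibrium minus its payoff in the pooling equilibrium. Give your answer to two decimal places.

-16.89

Least-cost separating signal: p* solves 117 = 409 − 56·p*, so p* = (409 − 117)/56 ≈ 5.2143.
Strong-case type's separating payoff: 409 − 29 × p* = 409 − 29 × (409 − 117)/56 = 409 − 8468/56 ≈ 257.7857.
Pooling payoff: 0.54 × 409 + 0.46 × 117 = 274.68.
Difference: 257.7857 − 274.68 = -16.8943, i.e. -16.89 to two decimal places.
The strong-case type would prefer the pooling outcome.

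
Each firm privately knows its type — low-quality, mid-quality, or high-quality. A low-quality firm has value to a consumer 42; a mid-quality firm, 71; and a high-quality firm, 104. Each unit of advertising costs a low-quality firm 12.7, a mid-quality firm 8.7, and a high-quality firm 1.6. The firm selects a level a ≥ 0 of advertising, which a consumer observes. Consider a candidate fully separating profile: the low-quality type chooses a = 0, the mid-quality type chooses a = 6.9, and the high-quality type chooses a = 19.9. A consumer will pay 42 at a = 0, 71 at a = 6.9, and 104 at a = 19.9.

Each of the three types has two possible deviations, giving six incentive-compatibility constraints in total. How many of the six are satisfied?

Mid-quality (own payoff 71 − 8.7×6.9 = 10.97): to a=0 gives 42 → profitable ✗; to a=19.9 gives 104 − 8.7×19.9 = -69.13 → no gain ✓.
High-quality (own payoff 104 − 1.6×19.9 = 72.16): to a=0 gives 42 → no gain ✓; to a=6.9 gives 71 − 1.6×6.9 = 59.96 → no gain ✓.
Low-quality (own payoff 42): to a=6.9 gives 71 − 12.7×6.9 = -16.63 → no gain ✓; to a=19.9 gives 104 − 12.7×19.9 = -148.73 → no gain ✓.
5 of the 6 constraints hold; not an equilibrium.

5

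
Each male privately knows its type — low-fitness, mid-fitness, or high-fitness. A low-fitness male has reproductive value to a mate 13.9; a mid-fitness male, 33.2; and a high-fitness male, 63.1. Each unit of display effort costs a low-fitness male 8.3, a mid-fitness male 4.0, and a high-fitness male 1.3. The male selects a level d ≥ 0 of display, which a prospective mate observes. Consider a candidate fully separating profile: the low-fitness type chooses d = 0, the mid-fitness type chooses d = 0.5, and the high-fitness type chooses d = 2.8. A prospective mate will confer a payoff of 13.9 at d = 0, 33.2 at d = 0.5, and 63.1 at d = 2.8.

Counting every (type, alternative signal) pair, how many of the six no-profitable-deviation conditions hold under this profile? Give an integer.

High-fitness (own payoff 63.1 − 1.3×2.8 = 59.46): to d=0 gives 13.9 → no gain ✓; to d=0.5 gives 33.2 − 1.3×0.5 = 32.55 → no gain ✓.
Mid-fitness (own payoff 33.2 − 4.0×0.5 = 31.2): to d=0 gives 13.9 → no gain ✓; to d=2.8 gives 63.1 − 4.0×2.8 = 51.9 → profitable ✗.
Low-fitness (own payoff 13.9): to d=0.5 gives 33.2 − 8.3×0.5 = 29.05 → profitable ✗; to d=2.8 gives 63.1 − 8.3×2.8 = 39.86 → profitable ✗.
3 of the 6 constraints hold; not an equilibrium.

3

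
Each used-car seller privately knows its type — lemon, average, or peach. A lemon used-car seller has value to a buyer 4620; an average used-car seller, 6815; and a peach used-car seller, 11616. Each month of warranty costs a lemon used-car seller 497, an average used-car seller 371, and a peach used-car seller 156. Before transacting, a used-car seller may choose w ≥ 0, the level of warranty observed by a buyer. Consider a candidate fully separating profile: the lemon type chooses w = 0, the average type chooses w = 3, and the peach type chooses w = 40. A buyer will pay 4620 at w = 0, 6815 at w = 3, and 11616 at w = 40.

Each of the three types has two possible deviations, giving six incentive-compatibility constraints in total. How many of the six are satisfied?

Lemon (own payoff 4620): to w=3 gives 6815 − 497×3 = 5324 → profitable ✗; to w=40 gives 11616 − 497×40 = -8264 → no gain ✓.
Peach (own payoff 11616 − 156×40 = 5376): to w=0 gives 4620 → no gain ✓; to w=3 gives 6815 − 156×3 = 6347 → profitable ✗.
Average (own payoff 6815 − 371×3 = 5702): to w=0 gives 4620 → no gain ✓; to w=40 gives 11616 − 371×40 = -3224 → no gain ✓.
4 of the 6 constraints hold; not an equilibrium.

4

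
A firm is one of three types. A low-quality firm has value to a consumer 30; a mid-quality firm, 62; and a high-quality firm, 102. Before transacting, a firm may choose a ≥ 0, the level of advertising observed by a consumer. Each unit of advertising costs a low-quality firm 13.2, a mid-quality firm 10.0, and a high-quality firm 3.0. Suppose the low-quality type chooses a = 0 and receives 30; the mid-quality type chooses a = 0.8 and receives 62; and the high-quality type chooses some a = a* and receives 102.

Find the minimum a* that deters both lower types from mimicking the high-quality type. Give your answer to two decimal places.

Low-quality type (on-path payoff 30) won't mimic when 30 ≥ 102 − 13.2·a*, i.e. a* ≥ 5.45.
Mid-quality type (on-path payoff 62 − 10.0×0.8 = 54) won't mimic when 54 ≥ 102 − 10.0·a*, i.e. a* ≥ 4.80.
Both must hold, so a* = max(5.45, 4.80) = 5.45. The low-quality type's constraint binds.

5.45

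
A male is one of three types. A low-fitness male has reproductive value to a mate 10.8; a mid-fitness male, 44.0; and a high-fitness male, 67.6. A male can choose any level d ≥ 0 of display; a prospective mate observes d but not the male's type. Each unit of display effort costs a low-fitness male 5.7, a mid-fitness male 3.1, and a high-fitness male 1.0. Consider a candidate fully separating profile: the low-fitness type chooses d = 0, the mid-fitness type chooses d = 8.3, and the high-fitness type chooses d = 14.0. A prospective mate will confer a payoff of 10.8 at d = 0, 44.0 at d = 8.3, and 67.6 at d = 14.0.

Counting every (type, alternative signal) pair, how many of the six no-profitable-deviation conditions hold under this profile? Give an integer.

High-fitness (own payoff 67.6 − 1.0×14.0 = 53.6): to d=0 gives 10.8 → no gain ✓; to d=8.3 gives 44.0 − 1.0×8.3 = 35.7 → no gain ✓.
Mid-fitness (own payoff 44.0 − 3.1×8.3 = 18.27): to d=0 gives 10.8 → no gain ✓; to d=14.0 gives 67.6 − 3.1×14.0 = 24.2 → profitable ✗.
Low-fitness (own payoff 10.8): to d=8.3 gives 44.0 − 5.7×8.3 = -3.31 → no gain ✓; to d=14.0 gives 67.6 − 5.7×14.0 = -12.2 → no gain ✓.
5 of the 6 constraints hold; not an equilibrium.

5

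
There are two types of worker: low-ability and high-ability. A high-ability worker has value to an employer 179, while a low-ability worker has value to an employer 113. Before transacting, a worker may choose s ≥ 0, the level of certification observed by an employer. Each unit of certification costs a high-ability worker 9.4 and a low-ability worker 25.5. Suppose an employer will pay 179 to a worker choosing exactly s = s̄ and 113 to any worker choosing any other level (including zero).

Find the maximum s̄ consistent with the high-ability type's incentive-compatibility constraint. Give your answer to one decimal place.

Choosing s̄ yields the high-ability type 179 − 9.4·s̄; choosing zero yields 113.
The high-ability type is indifferent at 179 − 9.4·s̄ = 113, i.e. s̄ = (179 − 113) / 9.4 ≈ 7.0.
For any s̄ above 7.0 the high-ability type would rather pool at zero, so separation collapses.

7.0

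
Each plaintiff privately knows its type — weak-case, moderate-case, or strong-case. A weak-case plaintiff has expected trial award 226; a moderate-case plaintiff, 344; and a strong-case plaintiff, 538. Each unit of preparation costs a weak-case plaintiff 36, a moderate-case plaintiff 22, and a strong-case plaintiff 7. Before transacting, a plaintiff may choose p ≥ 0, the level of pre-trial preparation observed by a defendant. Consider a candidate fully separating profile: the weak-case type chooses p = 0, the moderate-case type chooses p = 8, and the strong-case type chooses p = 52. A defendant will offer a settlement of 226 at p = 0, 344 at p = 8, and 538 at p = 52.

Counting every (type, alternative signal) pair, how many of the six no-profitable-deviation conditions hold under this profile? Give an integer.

3

Weak-case (own payoff 226): to p=8 gives 344 − 36×8 = 56 → no gain ✓; to p=52 gives 538 − 36×52 = -1334 → no gain ✓.
Moderate-case (own payoff 344 − 22×8 = 168): to p=0 gives 226 → profitable ✗; to p=52 gives 538 − 22×52 = -606 → no gain ✓.
Strong-case (own payoff 538 − 7×52 = 174): to p=0 gives 226 → profitable ✗; to p=8 gives 344 − 7×8 = 288 → profitable ✗.
3 of the 6 constraints hold; not an equilibrium.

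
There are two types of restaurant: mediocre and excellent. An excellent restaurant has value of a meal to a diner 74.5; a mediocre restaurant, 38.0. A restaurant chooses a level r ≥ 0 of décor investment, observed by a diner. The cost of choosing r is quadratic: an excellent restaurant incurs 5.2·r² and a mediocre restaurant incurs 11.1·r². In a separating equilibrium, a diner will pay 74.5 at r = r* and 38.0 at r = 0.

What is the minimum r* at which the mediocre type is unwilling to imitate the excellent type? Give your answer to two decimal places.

The mediocre type at r = 0 receives 38.0; imitating at r* yields 74.5 − 11.1·r*².
Indifference: 38.0 = 74.5 − 11.1·r*², so r*² = (74.5 − 38.0) / 11.1 ≈ 3.2883.
r* = √3.2883 ≈ 1.81.

1.81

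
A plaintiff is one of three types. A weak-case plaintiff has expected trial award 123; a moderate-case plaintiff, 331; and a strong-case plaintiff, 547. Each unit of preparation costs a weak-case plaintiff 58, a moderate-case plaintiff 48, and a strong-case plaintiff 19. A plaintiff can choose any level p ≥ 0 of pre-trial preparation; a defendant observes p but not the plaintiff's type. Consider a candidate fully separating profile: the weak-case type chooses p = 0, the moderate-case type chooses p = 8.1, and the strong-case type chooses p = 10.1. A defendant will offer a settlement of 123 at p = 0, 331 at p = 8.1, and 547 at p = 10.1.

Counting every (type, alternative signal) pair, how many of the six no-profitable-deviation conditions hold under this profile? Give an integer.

Strong-case (own payoff 547 − 19×10.1 = 355.1): to p=0 gives 123 → no gain ✓; to p=8.1 gives 331 − 19×8.1 = 177.1 → no gain ✓.
Moderate-case (own payoff 331 − 48×8.1 = -57.8): to p=0 gives 123 → profitable ✗; to p=10.1 gives 547 − 48×10.1 = 62.2 → profitable ✗.
Weak-case (own payoff 123): to p=8.1 gives 331 − 58×8.1 = -138.8 → no gain ✓; to p=10.1 gives 547 − 58×10.1 = -38.8 → no gain ✓.
4 of the 6 constraints hold; not an equilibrium.

4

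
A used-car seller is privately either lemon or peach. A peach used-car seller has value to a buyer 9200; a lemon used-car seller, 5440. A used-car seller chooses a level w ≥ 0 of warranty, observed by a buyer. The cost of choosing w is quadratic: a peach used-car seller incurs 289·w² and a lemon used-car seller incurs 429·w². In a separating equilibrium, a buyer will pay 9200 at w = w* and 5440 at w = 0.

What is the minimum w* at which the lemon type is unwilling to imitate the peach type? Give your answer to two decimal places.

The lemon type at w = 0 receives 5440; imitating at w* yields 9200 − 429·w*².
Indifference: 5440 = 9200 − 429·w*², so w*² = (9200 − 5440) / 429 ≈ 8.7646.
w* = √8.7646 ≈ 2.96.

2.96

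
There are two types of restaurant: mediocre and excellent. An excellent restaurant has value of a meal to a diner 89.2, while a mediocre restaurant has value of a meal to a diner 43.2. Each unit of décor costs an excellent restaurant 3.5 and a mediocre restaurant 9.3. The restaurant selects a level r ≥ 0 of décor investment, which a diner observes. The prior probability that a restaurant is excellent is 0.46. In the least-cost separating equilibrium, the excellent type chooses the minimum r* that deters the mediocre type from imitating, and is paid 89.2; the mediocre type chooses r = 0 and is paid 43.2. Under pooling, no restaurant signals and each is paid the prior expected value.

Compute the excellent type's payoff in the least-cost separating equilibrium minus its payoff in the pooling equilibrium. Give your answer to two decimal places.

Least-cost separating signal: r* solves 43.2 = 89.2 − 9.3·r*, so r* = (89.2 − 43.2)/9.3 ≈ 4.9462.
Excellent type's separating payoff: 89.2 − 3.5 × r* = 89.2 − 3.5 × (89.2 − 43.2)/9.3 = 89.2 − 161/9.3 ≈ 71.8882.
Pooling payoff: 0.46 × 89.2 + 0.54 × 43.2 = 64.36.
Difference: 71.8882 − 64.36 = 7.5282, i.e. 7.53 to two decimal places.
The excellent type prefers to separate.

7.53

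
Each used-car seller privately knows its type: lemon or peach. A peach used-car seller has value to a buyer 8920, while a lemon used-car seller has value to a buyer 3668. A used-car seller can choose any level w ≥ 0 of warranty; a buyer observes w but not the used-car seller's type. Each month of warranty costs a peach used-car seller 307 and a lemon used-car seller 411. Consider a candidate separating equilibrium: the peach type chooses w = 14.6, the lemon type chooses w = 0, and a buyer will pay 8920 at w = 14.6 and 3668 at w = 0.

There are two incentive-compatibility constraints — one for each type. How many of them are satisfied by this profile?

2

Peach type: signal → 8920 − 307 × 14.6 = 4437.8; deviate to 0 → 3668. IC holds (4437.8 ≥ 3668).
Lemon type: stay at 0 → 3668; mimic → 8920 − 411 × 14.6 = 2919.4. IC holds (3668 ≥ 2919.4).
2 of 2 constraints hold, so this is a separating equilibrium.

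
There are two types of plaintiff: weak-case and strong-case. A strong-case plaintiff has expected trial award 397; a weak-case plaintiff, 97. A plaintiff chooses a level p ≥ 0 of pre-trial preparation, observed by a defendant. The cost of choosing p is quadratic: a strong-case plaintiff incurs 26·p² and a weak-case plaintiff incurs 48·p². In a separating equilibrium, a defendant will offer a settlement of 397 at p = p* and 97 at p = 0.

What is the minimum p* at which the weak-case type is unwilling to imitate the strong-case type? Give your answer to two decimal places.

The weak-case type at p = 0 receives 97; imitating at p* yields 397 − 48·p*².
Indifference: 97 = 397 − 48·p*², so p*² = (397 − 97) / 48 = 6.25.
p* = √6.25 ≈ 2.50.

2.50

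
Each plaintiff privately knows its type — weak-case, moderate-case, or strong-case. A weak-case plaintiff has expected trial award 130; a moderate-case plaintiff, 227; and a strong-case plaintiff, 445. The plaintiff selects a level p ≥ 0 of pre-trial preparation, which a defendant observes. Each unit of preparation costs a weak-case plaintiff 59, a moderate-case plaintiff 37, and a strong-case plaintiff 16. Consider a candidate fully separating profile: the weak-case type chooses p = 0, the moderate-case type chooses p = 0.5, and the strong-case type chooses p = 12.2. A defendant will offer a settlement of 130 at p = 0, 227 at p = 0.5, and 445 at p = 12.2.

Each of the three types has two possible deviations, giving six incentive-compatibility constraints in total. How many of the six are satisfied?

Moderate-case (own payoff 227 − 37×0.5 = 208.5): to p=0 gives 130 → no gain ✓; to p=12.2 gives 445 − 37×12.2 = -6.4 → no gain ✓.
Strong-case (own payoff 445 − 16×12.2 = 249.8): to p=0 gives 130 → no gain ✓; to p=0.5 gives 227 − 16×0.5 = 219 → no gain ✓.
Weak-case (own payoff 130): to p=0.5 gives 227 − 59×0.5 = 197.5 → profitable ✗; to p=12.2 gives 445 − 59×12.2 = -274.8 → no gain ✓.
5 of the 6 constraints hold; not an equilibrium.

5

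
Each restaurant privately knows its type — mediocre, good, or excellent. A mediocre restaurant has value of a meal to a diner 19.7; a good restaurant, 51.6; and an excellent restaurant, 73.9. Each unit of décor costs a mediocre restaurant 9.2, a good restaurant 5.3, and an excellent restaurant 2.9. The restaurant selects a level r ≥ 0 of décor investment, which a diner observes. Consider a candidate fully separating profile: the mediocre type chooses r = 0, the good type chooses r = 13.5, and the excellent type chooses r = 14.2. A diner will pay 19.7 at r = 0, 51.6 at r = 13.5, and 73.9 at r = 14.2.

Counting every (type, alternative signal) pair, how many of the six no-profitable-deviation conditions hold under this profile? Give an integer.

Good (own payoff 51.6 − 5.3×13.5 = -19.95): to r=0 gives 19.7 → profitable ✗; to r=14.2 gives 73.9 − 5.3×14.2 = -1.36 → profitable ✗.
Excellent (own payoff 73.9 − 2.9×14.2 = 32.72): to r=0 gives 19.7 → no gain ✓; to r=13.5 gives 51.6 − 2.9×13.5 = 12.45 → no gain ✓.
Mediocre (own payoff 19.7): to r=13.5 gives 51.6 − 9.2×13.5 = -72.6 → no gain ✓; to r=14.2 gives 73.9 − 9.2×14.2 = -56.74 → no gain ✓.
4 of the 6 constraints hold; not an equilibrium.

4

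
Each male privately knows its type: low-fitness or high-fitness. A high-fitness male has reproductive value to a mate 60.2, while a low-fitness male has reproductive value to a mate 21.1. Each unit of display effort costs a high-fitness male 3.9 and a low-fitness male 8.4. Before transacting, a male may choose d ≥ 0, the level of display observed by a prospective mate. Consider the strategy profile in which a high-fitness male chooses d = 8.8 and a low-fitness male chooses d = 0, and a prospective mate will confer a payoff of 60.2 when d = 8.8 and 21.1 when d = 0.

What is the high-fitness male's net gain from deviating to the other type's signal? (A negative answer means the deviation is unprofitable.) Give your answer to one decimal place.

Playing d = 8.8 the high-fitness male receives 60.2 − 3.9 × 8.8 = 25.88.
Deviating to d = 0 yields 21.1 instead.
Gain from deviating: 21.1 − 25.88 = -4.78, i.e. -4.8 to one decimal place.
The gain is negative, so the high-fitness type's incentive-compatibility constraint is satisfied.

-4.8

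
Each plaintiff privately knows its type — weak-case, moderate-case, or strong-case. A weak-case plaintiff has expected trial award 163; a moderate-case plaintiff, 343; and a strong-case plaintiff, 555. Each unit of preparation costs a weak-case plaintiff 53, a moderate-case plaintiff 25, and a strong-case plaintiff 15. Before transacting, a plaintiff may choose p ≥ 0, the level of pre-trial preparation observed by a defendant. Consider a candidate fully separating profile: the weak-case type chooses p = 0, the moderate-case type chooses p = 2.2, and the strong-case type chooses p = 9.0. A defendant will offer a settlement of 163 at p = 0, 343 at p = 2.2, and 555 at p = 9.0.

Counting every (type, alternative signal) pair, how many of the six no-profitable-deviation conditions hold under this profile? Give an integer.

Strong-case (own payoff 555 − 15×9.0 = 420): to p=0 gives 163 → no gain ✓; to p=2.2 gives 343 − 15×2.2 = 310 → no gain ✓.
Moderate-case (own payoff 343 − 25×2.2 = 288): to p=0 gives 163 → no gain ✓; to p=9.0 gives 555 − 25×9.0 = 330 → profitable ✗.
Weak-case (own payoff 163): to p=2.2 gives 343 − 53×2.2 = 226.4 → profitable ✗; to p=9.0 gives 555 − 53×9.0 = 78 → no gain ✓.
4 of the 6 constraints hold; not an equilibrium.

4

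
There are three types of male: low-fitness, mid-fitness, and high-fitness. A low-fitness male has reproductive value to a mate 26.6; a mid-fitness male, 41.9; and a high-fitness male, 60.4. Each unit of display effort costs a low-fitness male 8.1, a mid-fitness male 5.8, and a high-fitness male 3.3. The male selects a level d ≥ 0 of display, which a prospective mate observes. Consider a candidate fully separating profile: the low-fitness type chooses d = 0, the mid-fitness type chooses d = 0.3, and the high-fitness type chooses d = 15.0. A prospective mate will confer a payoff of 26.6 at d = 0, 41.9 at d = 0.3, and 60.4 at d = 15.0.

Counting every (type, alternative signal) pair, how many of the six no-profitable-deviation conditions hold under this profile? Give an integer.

3

Mid-fitness (own payoff 41.9 − 5.8×0.3 = 40.16): to d=0 gives 26.6 → no gain ✓; to d=15.0 gives 60.4 − 5.8×15.0 = -26.6 → no gain ✓.
Low-fitness (own payoff 26.6): to d=0.3 gives 41.9 − 8.1×0.3 = 39.47 → profitable ✗; to d=15.0 gives 60.4 − 8.1×15.0 = -61.1 → no gain ✓.
High-fitness (own payoff 60.4 − 3.3×15.0 = 10.9): to d=0 gives 26.6 → profitable ✗; to d=0.3 gives 41.9 − 3.3×0.3 = 40.91 → profitable ✗.
3 of the 6 constraints hold; not an equilibrium.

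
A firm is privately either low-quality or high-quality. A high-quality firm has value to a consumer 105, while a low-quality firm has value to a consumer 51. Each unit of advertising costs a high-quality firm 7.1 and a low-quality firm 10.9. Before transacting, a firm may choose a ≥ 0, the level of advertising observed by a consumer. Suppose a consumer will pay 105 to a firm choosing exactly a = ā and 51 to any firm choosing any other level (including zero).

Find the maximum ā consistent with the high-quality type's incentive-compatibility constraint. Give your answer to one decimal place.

Choosing ā yields the high-quality type 105 − 7.1·ā; choosing zero yields 51.
The high-quality type is indifferent at 105 − 7.1·ā = 51, i.e. ā = (105 − 51) / 7.1 ≈ 7.6.
For any ā above 7.6 the high-quality type would rather pool at zero, so separation collapses.

7.6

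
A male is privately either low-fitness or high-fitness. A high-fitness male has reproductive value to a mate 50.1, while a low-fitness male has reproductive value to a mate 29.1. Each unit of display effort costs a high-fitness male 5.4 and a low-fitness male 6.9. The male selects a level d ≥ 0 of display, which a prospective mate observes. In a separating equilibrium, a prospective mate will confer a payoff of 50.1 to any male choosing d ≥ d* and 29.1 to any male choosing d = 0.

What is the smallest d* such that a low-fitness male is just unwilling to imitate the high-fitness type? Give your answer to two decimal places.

A low-fitness male choosing d = 0 receives 29.1.
Imitating at d* instead would pay 50.1 at cost 6.9·d*, netting 50.1 − 6.9·d*.
Indifference: 29.1 = 50.1 − 6.9·d*, so d* = (50.1 − 29.1) / 6.9 ≈ 3.04.
At d* the low-fitness type's incentive constraint just binds; the high-fitness type strictly prefers d* since its per-unit cost is lower.

3.04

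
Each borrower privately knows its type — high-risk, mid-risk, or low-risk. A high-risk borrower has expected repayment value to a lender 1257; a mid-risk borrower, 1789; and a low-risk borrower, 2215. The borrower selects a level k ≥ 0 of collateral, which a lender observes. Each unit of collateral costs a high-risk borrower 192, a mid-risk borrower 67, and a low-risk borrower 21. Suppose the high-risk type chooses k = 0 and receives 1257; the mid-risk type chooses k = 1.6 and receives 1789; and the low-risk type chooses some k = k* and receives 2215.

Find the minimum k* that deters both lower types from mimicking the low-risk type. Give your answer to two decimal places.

Mid-risk type (on-path payoff 1789 − 67×1.6 = 1681.8) won't mimic when 1681.8 ≥ 2215 − 67·k*, i.e. k* ≥ 7.96.
High-risk type (on-path payoff 1257) won't mimic when 1257 ≥ 2215 − 192·k*, i.e. k* ≥ 4.99.
Both must hold, so k* = max(4.99, 7.96) = 7.96. The mid-risk type's constraint binds.

7.96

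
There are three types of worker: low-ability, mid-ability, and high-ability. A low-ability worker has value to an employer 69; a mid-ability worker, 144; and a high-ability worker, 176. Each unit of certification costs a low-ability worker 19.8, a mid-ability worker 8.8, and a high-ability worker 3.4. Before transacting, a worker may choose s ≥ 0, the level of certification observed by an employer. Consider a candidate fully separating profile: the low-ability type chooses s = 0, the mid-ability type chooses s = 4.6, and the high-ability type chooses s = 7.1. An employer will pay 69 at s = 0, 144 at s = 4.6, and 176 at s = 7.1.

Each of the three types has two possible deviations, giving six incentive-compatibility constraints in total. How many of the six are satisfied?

5

High-ability (own payoff 176 − 3.4×7.1 = 151.86): to s=0 gives 69 → no gain ✓; to s=4.6 gives 144 − 3.4×4.6 = 128.36 → no gain ✓.
Low-ability (own payoff 69): to s=4.6 gives 144 − 19.8×4.6 = 52.92 → no gain ✓; to s=7.1 gives 176 − 19.8×7.1 = 35.42 → no gain ✓.
Mid-ability (own payoff 144 − 8.8×4.6 = 103.52): to s=0 gives 69 → no gain ✓; to s=7.1 gives 176 − 8.8×7.1 = 113.52 → profitable ✗.
5 of the 6 constraints hold; not an equilibrium.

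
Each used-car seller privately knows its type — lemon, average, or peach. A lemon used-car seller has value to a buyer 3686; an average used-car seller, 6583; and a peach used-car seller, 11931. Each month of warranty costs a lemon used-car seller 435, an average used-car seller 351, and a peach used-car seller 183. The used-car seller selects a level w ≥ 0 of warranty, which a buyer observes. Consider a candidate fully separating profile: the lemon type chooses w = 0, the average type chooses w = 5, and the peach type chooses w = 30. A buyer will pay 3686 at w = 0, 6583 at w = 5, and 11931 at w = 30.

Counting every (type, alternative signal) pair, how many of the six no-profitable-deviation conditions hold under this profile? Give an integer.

Average (own payoff 6583 − 351×5 = 4828): to w=0 gives 3686 → no gain ✓; to w=30 gives 11931 − 351×30 = 1401 → no gain ✓.
Lemon (own payoff 3686): to w=5 gives 6583 − 435×5 = 4408 → profitable ✗; to w=30 gives 11931 − 435×30 = -1119 → no gain ✓.
Peach (own payoff 11931 − 183×30 = 6441): to w=0 gives 3686 → no gain ✓; to w=5 gives 6583 − 183×5 = 5668 → no gain ✓.
5 of the 6 constraints hold; not an equilibrium.

5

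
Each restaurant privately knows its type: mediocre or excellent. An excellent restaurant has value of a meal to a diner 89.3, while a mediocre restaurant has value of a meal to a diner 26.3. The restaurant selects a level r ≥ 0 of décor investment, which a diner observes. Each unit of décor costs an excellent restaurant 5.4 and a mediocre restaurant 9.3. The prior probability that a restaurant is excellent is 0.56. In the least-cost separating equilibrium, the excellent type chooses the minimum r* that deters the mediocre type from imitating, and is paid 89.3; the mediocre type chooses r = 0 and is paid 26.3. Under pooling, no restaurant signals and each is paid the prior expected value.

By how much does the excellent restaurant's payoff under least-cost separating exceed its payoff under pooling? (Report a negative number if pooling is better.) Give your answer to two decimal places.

Least-cost separating signal: r* solves 26.3 = 89.3 − 9.3·r*, so r* = (89.3 − 26.3)/9.3 ≈ 6.7742.
Excellent type's separating payoff: 89.3 − 5.4 × r* = 89.3 − 5.4 × (89.3 − 26.3)/9.3 = 89.3 − 340.2/9.3 ≈ 52.7194.
Pooling payoff: 0.56 × 89.3 + 0.44 × 26.3 = 61.58.
Difference: 52.7194 − 61.58 = -8.8606, i.e. -8.86 to two decimal places.
The excellent type would prefer the pooling outcome.

-8.86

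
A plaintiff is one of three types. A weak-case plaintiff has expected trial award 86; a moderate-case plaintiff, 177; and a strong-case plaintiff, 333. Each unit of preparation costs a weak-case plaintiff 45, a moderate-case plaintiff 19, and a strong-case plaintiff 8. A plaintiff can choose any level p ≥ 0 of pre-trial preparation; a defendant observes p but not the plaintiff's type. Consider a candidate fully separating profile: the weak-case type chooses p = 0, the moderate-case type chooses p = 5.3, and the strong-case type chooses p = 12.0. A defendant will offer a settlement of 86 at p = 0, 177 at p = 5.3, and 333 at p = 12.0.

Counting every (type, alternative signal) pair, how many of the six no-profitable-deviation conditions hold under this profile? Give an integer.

Moderate-case (own payoff 177 − 19×5.3 = 76.3): to p=0 gives 86 → profitable ✗; to p=12.0 gives 333 − 19×12.0 = 105 → profitable ✗.
Weak-case (own payoff 86): to p=5.3 gives 177 − 45×5.3 = -61.5 → no gain ✓; to p=12.0 gives 333 − 45×12.0 = -207 → no gain ✓.
Strong-case (own payoff 333 − 8×12.0 = 237): to p=0 gives 86 → no gain ✓; to p=5.3 gives 177 − 8×5.3 = 134.6 → no gain ✓.
4 of the 6 constraints hold; not an equilibrium.

4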